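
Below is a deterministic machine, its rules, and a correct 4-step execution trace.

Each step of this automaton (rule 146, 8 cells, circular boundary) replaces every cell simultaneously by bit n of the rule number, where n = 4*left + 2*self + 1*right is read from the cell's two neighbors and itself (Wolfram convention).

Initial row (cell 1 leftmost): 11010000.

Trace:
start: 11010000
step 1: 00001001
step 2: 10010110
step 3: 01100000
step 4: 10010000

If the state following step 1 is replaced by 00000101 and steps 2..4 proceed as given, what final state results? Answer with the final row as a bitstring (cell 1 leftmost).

state after step 1 := 00000101
step 2: 10001000
step 3: 01010101
step 4: 00000000

00000000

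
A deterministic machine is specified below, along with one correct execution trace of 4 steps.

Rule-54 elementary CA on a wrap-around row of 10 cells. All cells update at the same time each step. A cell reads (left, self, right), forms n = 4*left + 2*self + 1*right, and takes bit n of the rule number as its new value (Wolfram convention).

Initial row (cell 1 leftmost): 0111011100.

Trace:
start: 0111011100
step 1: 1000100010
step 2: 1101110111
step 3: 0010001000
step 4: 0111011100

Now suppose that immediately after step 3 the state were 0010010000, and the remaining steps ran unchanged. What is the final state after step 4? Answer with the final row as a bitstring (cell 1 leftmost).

state after step 3 := 0010010000
step 4: 0111111000

0111111000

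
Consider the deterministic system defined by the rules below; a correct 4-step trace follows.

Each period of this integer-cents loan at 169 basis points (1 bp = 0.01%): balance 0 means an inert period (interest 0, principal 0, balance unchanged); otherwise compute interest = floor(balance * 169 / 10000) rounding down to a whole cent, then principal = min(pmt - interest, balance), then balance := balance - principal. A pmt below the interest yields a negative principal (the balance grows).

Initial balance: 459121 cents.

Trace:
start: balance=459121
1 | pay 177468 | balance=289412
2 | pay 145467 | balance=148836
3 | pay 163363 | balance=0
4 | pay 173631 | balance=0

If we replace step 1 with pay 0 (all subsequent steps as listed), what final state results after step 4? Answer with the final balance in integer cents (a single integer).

(re-executing from step 1 with the substitution; state before step 1: balance=459121)
1 | pay 0 | balance=466880
2 | pay 145467 | balance=329303
3 | pay 163363 | balance=171505
4 | pay 173631 | balance=772

772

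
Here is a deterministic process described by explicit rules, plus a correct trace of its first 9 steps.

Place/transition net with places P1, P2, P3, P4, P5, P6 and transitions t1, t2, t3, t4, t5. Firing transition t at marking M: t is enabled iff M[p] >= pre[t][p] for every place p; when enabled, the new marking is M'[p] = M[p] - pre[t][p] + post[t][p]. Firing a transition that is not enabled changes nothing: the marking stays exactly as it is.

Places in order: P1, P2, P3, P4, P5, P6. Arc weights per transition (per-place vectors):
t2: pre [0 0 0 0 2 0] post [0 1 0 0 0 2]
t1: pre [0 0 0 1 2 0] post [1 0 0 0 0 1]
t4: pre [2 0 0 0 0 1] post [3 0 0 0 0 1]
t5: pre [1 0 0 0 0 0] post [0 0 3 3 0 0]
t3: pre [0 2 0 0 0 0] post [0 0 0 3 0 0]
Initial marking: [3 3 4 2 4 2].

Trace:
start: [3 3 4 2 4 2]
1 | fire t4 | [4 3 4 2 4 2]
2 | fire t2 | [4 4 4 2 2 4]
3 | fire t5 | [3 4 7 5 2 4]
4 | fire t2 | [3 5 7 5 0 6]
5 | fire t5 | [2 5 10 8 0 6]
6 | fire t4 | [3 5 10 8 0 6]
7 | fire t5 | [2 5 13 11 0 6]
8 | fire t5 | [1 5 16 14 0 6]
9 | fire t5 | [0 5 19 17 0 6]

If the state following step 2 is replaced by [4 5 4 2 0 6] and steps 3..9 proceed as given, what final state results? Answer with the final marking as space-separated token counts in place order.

0 5 19 17 0 6

state after step 2 := [4 5 4 2 0 6]
3 | fire t5 | [3 5 7 5 0 6]
4 | fire t2 | [3 5 7 5 0 6]
5 | fire t5 | [2 5 10 8 0 6]
6 | fire t4 | [3 5 10 8 0 6]
7 | fire t5 | [2 5 13 11 0 6]
8 | fire t5 | [1 5 16 14 0 6]
9 | fire t5 | [0 5 19 17 0 6]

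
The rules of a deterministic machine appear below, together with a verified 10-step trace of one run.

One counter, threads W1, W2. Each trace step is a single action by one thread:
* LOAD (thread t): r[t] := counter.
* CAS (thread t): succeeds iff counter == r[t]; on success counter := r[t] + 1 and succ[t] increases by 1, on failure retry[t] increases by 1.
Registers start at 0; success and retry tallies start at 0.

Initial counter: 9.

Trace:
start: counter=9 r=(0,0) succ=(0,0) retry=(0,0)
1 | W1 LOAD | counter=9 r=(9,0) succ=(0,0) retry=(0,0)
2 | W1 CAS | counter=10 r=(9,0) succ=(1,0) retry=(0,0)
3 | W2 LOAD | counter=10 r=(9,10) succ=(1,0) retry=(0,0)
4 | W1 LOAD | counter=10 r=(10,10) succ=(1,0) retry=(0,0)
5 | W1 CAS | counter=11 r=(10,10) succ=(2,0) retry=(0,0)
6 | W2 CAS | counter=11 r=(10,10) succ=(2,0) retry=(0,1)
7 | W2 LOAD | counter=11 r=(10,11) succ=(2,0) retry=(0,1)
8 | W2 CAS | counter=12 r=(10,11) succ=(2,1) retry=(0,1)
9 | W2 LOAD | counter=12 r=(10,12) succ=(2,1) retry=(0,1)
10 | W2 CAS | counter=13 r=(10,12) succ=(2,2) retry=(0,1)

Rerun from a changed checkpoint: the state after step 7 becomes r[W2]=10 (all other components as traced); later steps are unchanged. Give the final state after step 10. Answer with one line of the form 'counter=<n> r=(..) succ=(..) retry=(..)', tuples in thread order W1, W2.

counter=12 r=(10,11) succ=(2,1) retry=(0,2)

state after step 7 := counter=11 r=(10,10) succ=(2,0) retry=(0,1)
8 | W2 CAS | counter=11 r=(10,10) succ=(2,0) retry=(0,2)
9 | W2 LOAD | counter=11 r=(10,11) succ=(2,0) retry=(0,2)
10 | W2 CAS | counter=12 r=(10,11) succ=(2,1) retry=(0,2)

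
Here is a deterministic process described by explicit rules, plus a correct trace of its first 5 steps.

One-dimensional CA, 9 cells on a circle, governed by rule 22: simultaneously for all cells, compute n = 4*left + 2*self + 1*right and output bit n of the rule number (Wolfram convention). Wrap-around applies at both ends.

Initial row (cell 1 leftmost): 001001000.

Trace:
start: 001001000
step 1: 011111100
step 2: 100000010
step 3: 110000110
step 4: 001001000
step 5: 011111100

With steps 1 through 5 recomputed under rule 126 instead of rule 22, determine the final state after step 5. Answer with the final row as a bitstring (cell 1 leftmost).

(re-executing steps 1..5 under rule 126; state before step 1: 001001000)
step 1: 011111100
step 2: 110000110
step 3: 111001111
step 4: 001111000
step 5: 011001100

011001100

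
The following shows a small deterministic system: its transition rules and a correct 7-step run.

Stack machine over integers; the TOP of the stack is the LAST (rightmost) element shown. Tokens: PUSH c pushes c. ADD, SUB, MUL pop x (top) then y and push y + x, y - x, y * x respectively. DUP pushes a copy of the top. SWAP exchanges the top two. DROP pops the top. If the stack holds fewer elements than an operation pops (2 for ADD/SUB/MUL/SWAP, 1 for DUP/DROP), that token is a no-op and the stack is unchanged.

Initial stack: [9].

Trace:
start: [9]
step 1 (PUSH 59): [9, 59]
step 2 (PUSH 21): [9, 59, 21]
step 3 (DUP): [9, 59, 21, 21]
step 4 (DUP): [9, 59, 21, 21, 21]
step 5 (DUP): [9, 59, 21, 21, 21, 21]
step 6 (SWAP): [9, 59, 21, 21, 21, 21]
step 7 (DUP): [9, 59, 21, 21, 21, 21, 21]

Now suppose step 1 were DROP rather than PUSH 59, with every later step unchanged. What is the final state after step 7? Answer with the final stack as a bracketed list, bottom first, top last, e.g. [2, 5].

[21, 21, 21, 21, 21]

(re-executing from step 1 with the substitution; state before step 1: [9])
step 1 (DROP): []
step 2 (PUSH 21): [21]
step 3 (DUP): [21, 21]
step 4 (DUP): [21, 21, 21]
step 5 (DUP): [21, 21, 21, 21]
step 6 (SWAP): [21, 21, 21, 21]
step 7 (DUP): [21, 21, 21, 21, 21]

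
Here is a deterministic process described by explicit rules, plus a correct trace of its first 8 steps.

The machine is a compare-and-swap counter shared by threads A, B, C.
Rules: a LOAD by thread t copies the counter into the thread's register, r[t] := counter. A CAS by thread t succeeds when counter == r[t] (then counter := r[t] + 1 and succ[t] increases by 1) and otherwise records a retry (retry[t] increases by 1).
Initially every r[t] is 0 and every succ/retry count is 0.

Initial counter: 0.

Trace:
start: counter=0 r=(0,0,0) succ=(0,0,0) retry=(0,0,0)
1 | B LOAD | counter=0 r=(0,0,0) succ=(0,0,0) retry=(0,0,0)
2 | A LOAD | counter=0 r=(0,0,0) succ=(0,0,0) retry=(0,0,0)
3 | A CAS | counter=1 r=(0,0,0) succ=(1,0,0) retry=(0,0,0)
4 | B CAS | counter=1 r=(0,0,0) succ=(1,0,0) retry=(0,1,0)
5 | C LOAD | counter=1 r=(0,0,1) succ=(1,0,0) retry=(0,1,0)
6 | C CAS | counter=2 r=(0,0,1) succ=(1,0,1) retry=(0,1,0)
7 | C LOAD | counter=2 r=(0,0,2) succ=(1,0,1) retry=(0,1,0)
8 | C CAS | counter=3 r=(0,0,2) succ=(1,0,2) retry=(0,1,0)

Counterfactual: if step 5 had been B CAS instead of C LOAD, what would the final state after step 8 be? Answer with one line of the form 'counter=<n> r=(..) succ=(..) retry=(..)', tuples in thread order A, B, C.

counter=2 r=(0,0,1) succ=(1,0,1) retry=(0,2,1)

(re-executing from step 5 with the substitution; state before step 5: counter=1 r=(0,0,0) succ=(1,0,0) retry=(0,1,0))
5 | B CAS | counter=1 r=(0,0,0) succ=(1,0,0) retry=(0,2,0)
6 | C CAS | counter=1 r=(0,0,0) succ=(1,0,0) retry=(0,2,1)
7 | C LOAD | counter=1 r=(0,0,1) succ=(1,0,0) retry=(0,2,1)
8 | C CAS | counter=2 r=(0,0,1) succ=(1,0,1) retry=(0,2,1)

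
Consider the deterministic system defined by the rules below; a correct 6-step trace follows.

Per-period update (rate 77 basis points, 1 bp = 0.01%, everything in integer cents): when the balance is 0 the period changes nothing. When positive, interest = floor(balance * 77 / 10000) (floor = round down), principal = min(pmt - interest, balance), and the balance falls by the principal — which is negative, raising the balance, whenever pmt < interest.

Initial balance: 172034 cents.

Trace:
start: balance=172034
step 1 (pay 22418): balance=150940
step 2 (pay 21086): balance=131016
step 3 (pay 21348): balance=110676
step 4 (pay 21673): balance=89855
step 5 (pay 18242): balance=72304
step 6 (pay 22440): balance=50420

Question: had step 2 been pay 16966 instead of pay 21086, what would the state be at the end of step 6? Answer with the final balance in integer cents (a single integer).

(re-executing from step 2 with the substitution; state before step 2: balance=150940)
step 2 (pay 16966): balance=135136
step 3 (pay 21348): balance=114828
step 4 (pay 21673): balance=94039
step 5 (pay 18242): balance=76521
step 6 (pay 22440): balance=54670

54670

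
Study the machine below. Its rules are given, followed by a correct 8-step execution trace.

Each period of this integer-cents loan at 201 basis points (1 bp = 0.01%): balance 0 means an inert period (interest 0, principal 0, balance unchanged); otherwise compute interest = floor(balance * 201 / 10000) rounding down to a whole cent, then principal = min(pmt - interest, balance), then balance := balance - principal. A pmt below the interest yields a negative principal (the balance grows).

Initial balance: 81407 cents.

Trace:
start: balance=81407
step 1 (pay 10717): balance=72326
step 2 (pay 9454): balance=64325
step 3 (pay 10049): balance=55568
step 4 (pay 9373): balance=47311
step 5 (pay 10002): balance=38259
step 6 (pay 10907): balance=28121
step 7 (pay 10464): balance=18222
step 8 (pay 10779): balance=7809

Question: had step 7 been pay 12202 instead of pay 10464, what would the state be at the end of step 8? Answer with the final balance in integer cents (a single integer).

(re-executing from step 7 with the substitution; state before step 7: balance=28121)
step 7 (pay 12202): balance=16484
step 8 (pay 10779): balance=6036

6036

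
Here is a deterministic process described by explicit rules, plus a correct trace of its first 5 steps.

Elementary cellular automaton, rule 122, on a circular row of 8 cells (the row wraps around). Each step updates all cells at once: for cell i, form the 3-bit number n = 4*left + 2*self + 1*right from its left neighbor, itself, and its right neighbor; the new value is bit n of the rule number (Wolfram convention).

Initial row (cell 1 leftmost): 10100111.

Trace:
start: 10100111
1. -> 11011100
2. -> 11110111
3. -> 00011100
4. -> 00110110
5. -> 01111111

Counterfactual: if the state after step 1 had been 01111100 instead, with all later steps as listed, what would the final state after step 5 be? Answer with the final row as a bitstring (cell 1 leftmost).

01101100

state after step 1 := 01111100
2. -> 11000110
3. -> 11101111
4. -> 00111000
5. -> 01101100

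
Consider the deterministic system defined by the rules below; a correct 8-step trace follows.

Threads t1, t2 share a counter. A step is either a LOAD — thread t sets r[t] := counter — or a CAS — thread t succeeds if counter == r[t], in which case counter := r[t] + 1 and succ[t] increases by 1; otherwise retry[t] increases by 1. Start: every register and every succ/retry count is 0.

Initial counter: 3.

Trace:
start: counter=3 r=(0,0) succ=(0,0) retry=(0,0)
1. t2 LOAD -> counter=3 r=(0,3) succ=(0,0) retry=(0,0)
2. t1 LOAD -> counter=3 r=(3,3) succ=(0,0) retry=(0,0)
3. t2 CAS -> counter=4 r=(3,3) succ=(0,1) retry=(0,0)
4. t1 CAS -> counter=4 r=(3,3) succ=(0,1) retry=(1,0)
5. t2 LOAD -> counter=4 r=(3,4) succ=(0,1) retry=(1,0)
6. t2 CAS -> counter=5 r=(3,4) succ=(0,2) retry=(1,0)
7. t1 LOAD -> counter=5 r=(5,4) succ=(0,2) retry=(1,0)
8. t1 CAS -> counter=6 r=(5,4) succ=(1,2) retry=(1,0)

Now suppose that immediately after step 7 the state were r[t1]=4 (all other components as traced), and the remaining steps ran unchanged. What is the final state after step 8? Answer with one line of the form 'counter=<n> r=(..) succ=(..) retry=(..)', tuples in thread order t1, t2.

state after step 7 := counter=5 r=(4,4) succ=(0,2) retry=(1,0)
8. t1 CAS -> counter=5 r=(4,4) succ=(0,2) retry=(2,0)

counter=5 r=(4,4) succ=(0,2) retry=(2,0)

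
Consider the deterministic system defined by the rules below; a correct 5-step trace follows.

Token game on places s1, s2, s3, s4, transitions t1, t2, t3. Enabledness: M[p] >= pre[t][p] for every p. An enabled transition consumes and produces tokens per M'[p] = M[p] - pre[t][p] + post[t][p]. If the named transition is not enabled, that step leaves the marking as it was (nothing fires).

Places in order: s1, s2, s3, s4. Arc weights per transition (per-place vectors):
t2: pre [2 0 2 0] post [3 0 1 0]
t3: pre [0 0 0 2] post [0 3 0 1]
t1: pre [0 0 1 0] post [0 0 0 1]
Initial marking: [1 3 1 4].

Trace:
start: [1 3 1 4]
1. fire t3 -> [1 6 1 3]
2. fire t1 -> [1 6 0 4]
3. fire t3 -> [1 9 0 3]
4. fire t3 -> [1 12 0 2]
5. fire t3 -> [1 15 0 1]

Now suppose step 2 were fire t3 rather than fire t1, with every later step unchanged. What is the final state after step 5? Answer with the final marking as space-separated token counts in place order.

(re-executing from step 2 with the substitution; state before step 2: [1 6 1 3])
2. fire t3 -> [1 9 1 2]
3. fire t3 -> [1 12 1 1]
4. fire t3 -> [1 12 1 1]
5. fire t3 -> [1 12 1 1]

1 12 1 1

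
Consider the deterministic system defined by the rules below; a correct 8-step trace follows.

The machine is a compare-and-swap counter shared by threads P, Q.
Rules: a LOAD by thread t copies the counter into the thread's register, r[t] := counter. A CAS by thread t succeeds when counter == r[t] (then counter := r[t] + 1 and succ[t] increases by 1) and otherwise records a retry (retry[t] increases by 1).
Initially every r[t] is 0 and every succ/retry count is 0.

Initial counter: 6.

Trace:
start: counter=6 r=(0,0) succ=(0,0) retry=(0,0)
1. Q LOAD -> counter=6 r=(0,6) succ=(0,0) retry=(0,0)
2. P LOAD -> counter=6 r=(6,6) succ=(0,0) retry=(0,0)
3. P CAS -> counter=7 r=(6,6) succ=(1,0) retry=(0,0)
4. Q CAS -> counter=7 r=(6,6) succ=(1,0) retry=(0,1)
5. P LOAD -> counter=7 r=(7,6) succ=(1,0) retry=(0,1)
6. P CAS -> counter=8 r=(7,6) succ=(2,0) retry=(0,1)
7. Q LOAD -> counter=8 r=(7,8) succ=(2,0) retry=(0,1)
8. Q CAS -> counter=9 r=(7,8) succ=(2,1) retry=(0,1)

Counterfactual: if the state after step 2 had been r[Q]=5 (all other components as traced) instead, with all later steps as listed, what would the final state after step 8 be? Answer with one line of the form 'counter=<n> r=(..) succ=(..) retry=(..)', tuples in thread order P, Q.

state after step 2 := counter=6 r=(6,5) succ=(0,0) retry=(0,0)
3. P CAS -> counter=7 r=(6,5) succ=(1,0) retry=(0,0)
4. Q CAS -> counter=7 r=(6,5) succ=(1,0) retry=(0,1)
5. P LOAD -> counter=7 r=(7,5) succ=(1,0) retry=(0,1)
6. P CAS -> counter=8 r=(7,5) succ=(2,0) retry=(0,1)
7. Q LOAD -> counter=8 r=(7,8) succ=(2,0) retry=(0,1)
8. Q CAS -> counter=9 r=(7,8) succ=(2,1) retry=(0,1)

counter=9 r=(7,8) succ=(2,1) retry=(0,1)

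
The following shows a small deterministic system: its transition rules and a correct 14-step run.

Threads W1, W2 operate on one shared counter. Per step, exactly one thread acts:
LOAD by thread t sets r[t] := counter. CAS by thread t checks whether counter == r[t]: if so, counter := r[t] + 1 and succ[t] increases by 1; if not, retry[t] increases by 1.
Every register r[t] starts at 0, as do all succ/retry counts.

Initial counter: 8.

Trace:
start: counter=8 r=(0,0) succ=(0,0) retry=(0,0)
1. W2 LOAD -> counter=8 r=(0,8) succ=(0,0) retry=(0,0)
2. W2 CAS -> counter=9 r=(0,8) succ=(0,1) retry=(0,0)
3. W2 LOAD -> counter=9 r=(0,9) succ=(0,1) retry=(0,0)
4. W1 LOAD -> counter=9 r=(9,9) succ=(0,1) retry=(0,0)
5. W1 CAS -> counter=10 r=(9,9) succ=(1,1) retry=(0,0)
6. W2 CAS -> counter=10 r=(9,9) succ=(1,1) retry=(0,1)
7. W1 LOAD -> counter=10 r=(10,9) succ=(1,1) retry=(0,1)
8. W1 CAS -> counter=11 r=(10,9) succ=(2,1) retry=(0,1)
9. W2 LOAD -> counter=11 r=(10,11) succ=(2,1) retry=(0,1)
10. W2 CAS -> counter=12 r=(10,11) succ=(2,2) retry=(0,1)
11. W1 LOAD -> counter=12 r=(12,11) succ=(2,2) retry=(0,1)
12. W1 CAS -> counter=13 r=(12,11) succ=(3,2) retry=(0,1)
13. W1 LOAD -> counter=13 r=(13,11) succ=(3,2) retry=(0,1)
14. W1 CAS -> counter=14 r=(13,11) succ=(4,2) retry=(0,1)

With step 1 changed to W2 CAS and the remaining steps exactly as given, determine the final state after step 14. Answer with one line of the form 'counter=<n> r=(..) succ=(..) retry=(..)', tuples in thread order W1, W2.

counter=13 r=(12,10) succ=(4,1) retry=(0,3)

(re-executing from step 1 with the substitution; state before step 1: counter=8 r=(0,0) succ=(0,0) retry=(0,0))
1. W2 CAS -> counter=8 r=(0,0) succ=(0,0) retry=(0,1)
2. W2 CAS -> counter=8 r=(0,0) succ=(0,0) retry=(0,2)
3. W2 LOAD -> counter=8 r=(0,8) succ=(0,0) retry=(0,2)
4. W1 LOAD -> counter=8 r=(8,8) succ=(0,0) retry=(0,2)
5. W1 CAS -> counter=9 r=(8,8) succ=(1,0) retry=(0,2)
6. W2 CAS -> counter=9 r=(8,8) succ=(1,0) retry=(0,3)
7. W1 LOAD -> counter=9 r=(9,8) succ=(1,0) retry=(0,3)
8. W1 CAS -> counter=10 r=(9,8) succ=(2,0) retry=(0,3)
9. W2 LOAD -> counter=10 r=(9,10) succ=(2,0) retry=(0,3)
10. W2 CAS -> counter=11 r=(9,10) succ=(2,1) retry=(0,3)
11. W1 LOAD -> counter=11 r=(11,10) succ=(2,1) retry=(0,3)
12. W1 CAS -> counter=12 r=(11,10) succ=(3,1) retry=(0,3)
13. W1 LOAD -> counter=12 r=(12,10) succ=(3,1) retry=(0,3)
14. W1 CAS -> counter=13 r=(12,10) succ=(4,1) retry=(0,3)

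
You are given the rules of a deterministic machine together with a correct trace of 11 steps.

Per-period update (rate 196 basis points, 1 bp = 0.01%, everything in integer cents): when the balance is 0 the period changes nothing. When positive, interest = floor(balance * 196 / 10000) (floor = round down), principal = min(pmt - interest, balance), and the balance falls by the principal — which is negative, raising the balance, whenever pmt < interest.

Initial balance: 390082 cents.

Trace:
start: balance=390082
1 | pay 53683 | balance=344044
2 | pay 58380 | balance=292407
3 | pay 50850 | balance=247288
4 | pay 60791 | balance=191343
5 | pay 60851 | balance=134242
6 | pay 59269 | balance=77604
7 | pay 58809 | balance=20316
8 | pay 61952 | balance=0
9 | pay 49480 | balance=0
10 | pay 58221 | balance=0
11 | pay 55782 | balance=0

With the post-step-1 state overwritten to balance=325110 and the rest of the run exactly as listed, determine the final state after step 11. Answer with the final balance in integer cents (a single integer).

0

state after step 1 := balance=325110
2 | pay 58380 | balance=273102
3 | pay 50850 | balance=227604
4 | pay 60791 | balance=171274
5 | pay 60851 | balance=113779
6 | pay 59269 | balance=56740
7 | pay 58809 | balance=0
8 | pay 61952 | balance=0
9 | pay 49480 | balance=0
10 | pay 58221 | balance=0
11 | pay 55782 | balance=0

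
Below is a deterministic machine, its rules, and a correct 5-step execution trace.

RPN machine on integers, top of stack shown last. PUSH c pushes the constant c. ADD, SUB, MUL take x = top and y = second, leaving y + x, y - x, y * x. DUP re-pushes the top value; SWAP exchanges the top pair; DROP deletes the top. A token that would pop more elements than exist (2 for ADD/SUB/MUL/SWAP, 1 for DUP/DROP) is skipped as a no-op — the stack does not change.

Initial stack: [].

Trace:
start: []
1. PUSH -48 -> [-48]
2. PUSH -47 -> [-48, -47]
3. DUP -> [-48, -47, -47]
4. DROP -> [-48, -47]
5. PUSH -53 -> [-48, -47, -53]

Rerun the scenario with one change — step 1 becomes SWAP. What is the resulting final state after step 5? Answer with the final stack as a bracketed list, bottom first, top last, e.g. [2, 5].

(re-executing from step 1 with the substitution; state before step 1: [])
1. SWAP -> []
2. PUSH -47 -> [-47]
3. DUP -> [-47, -47]
4. DROP -> [-47]
5. PUSH -53 -> [-47, -53]

[-47, -53]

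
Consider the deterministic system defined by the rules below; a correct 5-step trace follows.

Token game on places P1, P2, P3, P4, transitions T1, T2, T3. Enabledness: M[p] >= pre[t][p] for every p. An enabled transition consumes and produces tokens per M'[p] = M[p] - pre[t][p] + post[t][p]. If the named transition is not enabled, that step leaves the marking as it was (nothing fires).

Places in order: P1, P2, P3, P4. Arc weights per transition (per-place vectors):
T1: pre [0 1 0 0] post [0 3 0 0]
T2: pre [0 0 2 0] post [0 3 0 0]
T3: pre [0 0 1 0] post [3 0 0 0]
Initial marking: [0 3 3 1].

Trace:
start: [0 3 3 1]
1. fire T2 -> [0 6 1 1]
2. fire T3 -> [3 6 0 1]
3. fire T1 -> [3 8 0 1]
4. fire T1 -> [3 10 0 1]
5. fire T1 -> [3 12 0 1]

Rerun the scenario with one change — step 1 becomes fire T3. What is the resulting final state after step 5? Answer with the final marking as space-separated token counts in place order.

6 9 1 1

(re-executing from step 1 with the substitution; state before step 1: [0 3 3 1])
1. fire T3 -> [3 3 2 1]
2. fire T3 -> [6 3 1 1]
3. fire T1 -> [6 5 1 1]
4. fire T1 -> [6 7 1 1]
5. fire T1 -> [6 9 1 1]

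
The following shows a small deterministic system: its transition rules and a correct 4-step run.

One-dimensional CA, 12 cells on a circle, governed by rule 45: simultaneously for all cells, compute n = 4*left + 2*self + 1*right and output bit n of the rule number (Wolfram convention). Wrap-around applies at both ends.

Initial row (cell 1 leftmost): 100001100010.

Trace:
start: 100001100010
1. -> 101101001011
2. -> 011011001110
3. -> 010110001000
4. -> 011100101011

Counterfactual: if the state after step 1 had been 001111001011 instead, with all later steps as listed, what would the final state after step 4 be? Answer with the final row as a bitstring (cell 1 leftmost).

111110011010

state after step 1 := 001111001011
2. -> 001000001110
3. -> 101011101000
4. -> 111110011010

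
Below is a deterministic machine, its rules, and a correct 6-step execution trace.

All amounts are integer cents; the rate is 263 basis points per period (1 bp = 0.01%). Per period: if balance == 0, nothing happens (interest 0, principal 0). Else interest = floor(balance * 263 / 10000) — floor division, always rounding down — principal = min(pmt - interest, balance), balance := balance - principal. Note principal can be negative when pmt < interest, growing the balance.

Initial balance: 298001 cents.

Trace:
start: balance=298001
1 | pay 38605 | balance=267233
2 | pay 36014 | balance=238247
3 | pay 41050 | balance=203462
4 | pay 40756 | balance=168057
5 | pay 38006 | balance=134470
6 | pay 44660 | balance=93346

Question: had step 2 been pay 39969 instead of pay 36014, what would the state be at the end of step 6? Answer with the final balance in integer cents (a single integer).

(re-executing from step 2 with the substitution; state before step 2: balance=267233)
2 | pay 39969 | balance=234292
3 | pay 41050 | balance=199403
4 | pay 40756 | balance=163891
5 | pay 38006 | balance=130195
6 | pay 44660 | balance=88959

88959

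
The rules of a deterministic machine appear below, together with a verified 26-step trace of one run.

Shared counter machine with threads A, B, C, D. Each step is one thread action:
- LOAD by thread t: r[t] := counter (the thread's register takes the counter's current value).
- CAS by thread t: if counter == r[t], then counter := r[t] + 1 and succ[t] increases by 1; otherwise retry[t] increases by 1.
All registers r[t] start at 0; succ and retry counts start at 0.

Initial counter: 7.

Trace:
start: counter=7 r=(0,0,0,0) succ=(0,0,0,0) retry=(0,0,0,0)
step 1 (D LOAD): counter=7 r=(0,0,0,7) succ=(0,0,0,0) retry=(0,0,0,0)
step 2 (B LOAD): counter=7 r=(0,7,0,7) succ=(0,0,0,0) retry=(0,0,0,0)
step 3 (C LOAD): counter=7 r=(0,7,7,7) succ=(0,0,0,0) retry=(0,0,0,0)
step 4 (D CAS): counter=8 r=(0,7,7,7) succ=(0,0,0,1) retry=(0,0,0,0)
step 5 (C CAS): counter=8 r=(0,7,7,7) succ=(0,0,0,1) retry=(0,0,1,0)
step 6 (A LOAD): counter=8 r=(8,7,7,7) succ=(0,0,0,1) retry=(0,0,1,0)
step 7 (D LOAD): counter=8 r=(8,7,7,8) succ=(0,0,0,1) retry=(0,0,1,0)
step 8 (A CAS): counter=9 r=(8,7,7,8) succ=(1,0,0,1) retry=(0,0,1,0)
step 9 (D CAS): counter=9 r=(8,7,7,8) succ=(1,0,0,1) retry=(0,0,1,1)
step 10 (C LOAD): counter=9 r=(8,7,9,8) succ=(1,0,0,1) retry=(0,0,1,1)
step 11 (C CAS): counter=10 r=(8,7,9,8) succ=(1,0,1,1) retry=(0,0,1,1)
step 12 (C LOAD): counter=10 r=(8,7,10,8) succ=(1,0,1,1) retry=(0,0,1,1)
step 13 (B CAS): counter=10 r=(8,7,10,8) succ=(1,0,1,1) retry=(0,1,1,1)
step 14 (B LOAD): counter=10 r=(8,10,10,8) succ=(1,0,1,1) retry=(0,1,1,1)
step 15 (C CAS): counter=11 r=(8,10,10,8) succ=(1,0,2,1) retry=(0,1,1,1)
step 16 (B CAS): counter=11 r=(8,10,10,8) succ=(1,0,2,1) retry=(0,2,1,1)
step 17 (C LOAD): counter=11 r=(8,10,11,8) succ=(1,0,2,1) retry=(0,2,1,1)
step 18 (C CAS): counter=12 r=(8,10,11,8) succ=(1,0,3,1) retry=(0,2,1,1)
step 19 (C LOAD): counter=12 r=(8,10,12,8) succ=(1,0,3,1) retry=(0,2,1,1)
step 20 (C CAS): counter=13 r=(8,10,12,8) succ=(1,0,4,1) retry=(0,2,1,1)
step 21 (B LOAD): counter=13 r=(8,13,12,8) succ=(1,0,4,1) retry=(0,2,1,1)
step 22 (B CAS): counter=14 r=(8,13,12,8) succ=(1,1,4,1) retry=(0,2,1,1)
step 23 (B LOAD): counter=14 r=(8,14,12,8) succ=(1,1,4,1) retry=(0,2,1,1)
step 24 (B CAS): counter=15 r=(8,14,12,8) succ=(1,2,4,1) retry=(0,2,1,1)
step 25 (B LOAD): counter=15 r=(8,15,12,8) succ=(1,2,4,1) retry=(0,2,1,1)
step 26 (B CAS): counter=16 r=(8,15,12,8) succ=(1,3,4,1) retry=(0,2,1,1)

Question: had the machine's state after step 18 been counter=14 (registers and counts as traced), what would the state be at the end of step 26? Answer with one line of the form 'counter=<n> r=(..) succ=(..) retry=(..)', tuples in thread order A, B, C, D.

counter=18 r=(8,17,14,8) succ=(1,3,4,1) retry=(0,2,1,1)

state after step 18 := counter=14 r=(8,10,11,8) succ=(1,0,3,1) retry=(0,2,1,1)
step 19 (C LOAD): counter=14 r=(8,10,14,8) succ=(1,0,3,1) retry=(0,2,1,1)
step 20 (C CAS): counter=15 r=(8,10,14,8) succ=(1,0,4,1) retry=(0,2,1,1)
step 21 (B LOAD): counter=15 r=(8,15,14,8) succ=(1,0,4,1) retry=(0,2,1,1)
step 22 (B CAS): counter=16 r=(8,15,14,8) succ=(1,1,4,1) retry=(0,2,1,1)
step 23 (B LOAD): counter=16 r=(8,16,14,8) succ=(1,1,4,1) retry=(0,2,1,1)
step 24 (B CAS): counter=17 r=(8,16,14,8) succ=(1,2,4,1) retry=(0,2,1,1)
step 25 (B LOAD): counter=17 r=(8,17,14,8) succ=(1,2,4,1) retry=(0,2,1,1)
step 26 (B CAS): counter=18 r=(8,17,14,8) succ=(1,3,4,1) retry=(0,2,1,1)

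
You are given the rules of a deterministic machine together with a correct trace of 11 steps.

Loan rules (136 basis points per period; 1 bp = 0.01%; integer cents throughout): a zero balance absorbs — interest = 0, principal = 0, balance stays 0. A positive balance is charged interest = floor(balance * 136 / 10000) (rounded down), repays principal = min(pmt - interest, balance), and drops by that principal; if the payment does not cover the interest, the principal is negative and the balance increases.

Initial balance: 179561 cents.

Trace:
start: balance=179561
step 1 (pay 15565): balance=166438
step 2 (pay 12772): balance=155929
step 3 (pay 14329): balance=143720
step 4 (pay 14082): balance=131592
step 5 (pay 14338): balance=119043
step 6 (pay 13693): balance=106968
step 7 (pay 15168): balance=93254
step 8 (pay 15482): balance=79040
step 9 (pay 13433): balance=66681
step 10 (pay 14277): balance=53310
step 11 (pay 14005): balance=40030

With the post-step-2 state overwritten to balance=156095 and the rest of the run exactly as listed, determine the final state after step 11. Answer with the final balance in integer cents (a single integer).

40218

state after step 2 := balance=156095
step 3 (pay 14329): balance=143888
step 4 (pay 14082): balance=131762
step 5 (pay 14338): balance=119215
step 6 (pay 13693): balance=107143
step 7 (pay 15168): balance=93432
step 8 (pay 15482): balance=79220
step 9 (pay 13433): balance=66864
step 10 (pay 14277): balance=53496
step 11 (pay 14005): balance=40218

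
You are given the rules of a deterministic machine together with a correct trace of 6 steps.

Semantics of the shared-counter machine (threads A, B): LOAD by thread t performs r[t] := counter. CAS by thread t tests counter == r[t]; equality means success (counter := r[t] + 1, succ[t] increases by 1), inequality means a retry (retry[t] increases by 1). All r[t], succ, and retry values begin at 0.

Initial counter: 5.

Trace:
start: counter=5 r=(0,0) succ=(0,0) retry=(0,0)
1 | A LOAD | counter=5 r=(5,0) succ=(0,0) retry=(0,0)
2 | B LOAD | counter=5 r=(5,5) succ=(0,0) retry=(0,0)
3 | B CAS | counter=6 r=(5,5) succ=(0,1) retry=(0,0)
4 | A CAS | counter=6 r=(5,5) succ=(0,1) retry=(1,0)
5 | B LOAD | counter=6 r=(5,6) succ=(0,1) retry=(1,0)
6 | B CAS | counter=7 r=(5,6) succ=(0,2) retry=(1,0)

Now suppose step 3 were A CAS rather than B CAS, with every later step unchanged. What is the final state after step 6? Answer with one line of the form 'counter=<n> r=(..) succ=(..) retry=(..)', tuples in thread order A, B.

(re-executing from step 3 with the substitution; state before step 3: counter=5 r=(5,5) succ=(0,0) retry=(0,0))
3 | A CAS | counter=6 r=(5,5) succ=(1,0) retry=(0,0)
4 | A CAS | counter=6 r=(5,5) succ=(1,0) retry=(1,0)
5 | B LOAD | counter=6 r=(5,6) succ=(1,0) retry=(1,0)
6 | B CAS | counter=7 r=(5,6) succ=(1,1) retry=(1,0)

counter=7 r=(5,6) succ=(1,1) retry=(1,0)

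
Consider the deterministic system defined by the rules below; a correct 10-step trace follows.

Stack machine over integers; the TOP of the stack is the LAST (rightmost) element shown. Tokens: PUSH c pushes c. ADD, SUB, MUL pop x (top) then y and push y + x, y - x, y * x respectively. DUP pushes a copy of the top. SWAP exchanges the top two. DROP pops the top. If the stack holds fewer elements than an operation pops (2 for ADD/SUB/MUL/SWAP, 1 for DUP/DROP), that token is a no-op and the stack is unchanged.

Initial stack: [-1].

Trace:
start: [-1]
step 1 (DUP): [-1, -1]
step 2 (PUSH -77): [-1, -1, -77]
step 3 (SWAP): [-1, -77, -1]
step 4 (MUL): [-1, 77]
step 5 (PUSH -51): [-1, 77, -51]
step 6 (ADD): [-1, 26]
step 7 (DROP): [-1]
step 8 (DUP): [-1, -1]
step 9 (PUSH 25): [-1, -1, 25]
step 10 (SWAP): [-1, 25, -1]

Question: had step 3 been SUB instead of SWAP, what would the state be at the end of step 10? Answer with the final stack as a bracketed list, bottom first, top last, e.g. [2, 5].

[25]

(re-executing from step 3 with the substitution; state before step 3: [-1, -1, -77])
step 3 (SUB): [-1, 76]
step 4 (MUL): [-76]
step 5 (PUSH -51): [-76, -51]
step 6 (ADD): [-127]
step 7 (DROP): []
step 8 (DUP): []
step 9 (PUSH 25): [25]
step 10 (SWAP): [25]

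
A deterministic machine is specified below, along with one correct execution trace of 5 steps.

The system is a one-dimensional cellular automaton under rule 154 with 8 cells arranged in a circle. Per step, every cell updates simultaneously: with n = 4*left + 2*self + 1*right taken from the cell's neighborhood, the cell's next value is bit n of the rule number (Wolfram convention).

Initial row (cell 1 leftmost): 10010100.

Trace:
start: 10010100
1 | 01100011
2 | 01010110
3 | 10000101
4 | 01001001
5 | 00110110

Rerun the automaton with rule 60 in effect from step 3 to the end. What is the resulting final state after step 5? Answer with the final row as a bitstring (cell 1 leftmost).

(re-executing steps 3..5 under rule 60; state before step 3: 01010110)
3 | 01111101
4 | 11000011
5 | 00100010

00100010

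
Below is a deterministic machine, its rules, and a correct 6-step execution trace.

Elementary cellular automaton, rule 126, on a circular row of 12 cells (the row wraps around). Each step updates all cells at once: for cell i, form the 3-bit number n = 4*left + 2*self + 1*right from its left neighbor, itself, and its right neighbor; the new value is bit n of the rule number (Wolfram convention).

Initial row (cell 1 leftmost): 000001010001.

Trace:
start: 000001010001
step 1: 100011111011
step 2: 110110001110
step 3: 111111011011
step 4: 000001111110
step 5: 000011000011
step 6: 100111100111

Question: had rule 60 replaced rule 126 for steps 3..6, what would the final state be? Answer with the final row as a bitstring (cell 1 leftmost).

(re-executing steps 3..6 under rule 60; state before step 3: 110110001110)
step 3: 101101001001
step 4: 011011101101
step 5: 110110011011
step 6: 001101010110

001101010110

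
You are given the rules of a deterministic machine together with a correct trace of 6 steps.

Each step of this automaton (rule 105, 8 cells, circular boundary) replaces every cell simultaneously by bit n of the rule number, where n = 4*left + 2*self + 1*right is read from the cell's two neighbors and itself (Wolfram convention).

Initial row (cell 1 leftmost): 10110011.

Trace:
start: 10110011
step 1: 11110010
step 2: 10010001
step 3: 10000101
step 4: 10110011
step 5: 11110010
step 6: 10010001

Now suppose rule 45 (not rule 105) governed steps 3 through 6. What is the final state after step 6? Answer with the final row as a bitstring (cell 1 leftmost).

10000110

(re-executing steps 3..6 under rule 45; state before step 3: 10010001)
step 3: 00010101
step 4: 01011111
step 5: 11110000
step 6: 10000110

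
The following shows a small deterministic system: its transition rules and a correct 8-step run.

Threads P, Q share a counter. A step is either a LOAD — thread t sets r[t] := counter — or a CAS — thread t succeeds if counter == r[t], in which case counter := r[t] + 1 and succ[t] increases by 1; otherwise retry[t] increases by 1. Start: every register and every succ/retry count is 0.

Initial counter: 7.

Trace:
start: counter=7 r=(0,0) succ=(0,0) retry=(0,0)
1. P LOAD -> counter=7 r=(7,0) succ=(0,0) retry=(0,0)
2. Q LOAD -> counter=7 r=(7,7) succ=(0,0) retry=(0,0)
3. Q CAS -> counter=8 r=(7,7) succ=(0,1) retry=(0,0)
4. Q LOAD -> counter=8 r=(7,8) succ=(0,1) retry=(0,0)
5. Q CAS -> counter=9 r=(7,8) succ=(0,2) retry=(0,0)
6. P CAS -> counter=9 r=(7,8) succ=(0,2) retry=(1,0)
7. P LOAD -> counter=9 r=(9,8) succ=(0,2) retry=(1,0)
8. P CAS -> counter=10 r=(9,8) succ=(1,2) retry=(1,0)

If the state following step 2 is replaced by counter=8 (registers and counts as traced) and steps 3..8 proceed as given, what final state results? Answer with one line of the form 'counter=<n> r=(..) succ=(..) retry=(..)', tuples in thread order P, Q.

counter=10 r=(9,8) succ=(1,1) retry=(1,1)

state after step 2 := counter=8 r=(7,7) succ=(0,0) retry=(0,0)
3. Q CAS -> counter=8 r=(7,7) succ=(0,0) retry=(0,1)
4. Q LOAD -> counter=8 r=(7,8) succ=(0,0) retry=(0,1)
5. Q CAS -> counter=9 r=(7,8) succ=(0,1) retry=(0,1)
6. P CAS -> counter=9 r=(7,8) succ=(0,1) retry=(1,1)
7. P LOAD -> counter=9 r=(9,8) succ=(0,1) retry=(1,1)
8. P CAS -> counter=10 r=(9,8) succ=(1,1) retry=(1,1)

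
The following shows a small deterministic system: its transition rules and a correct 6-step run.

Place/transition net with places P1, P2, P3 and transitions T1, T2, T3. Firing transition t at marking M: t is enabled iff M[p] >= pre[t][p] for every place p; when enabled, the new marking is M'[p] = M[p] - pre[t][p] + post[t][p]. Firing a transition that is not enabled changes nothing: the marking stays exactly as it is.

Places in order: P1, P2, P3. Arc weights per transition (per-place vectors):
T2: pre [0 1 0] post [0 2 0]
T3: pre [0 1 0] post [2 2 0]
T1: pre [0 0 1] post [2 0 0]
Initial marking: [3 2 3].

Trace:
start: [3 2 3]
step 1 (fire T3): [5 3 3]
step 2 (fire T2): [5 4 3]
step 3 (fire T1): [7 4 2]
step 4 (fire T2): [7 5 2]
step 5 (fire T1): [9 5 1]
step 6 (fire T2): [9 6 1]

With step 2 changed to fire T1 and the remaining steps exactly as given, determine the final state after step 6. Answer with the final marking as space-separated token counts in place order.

11 5 0

(re-executing from step 2 with the substitution; state before step 2: [5 3 3])
step 2 (fire T1): [7 3 2]
step 3 (fire T1): [9 3 1]
step 4 (fire T2): [9 4 1]
step 5 (fire T1): [11 4 0]
step 6 (fire T2): [11 5 0]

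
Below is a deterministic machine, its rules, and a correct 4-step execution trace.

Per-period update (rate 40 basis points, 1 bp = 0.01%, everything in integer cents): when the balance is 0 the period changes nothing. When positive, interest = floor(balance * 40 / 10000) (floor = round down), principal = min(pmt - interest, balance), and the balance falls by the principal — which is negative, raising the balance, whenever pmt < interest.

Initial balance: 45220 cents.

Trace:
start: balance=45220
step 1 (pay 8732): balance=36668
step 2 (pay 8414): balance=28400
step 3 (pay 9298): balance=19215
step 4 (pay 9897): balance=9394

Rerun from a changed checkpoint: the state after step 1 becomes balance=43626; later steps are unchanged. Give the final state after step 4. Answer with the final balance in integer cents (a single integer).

state after step 1 := balance=43626
step 2 (pay 8414): balance=35386
step 3 (pay 9298): balance=26229
step 4 (pay 9897): balance=16436

16436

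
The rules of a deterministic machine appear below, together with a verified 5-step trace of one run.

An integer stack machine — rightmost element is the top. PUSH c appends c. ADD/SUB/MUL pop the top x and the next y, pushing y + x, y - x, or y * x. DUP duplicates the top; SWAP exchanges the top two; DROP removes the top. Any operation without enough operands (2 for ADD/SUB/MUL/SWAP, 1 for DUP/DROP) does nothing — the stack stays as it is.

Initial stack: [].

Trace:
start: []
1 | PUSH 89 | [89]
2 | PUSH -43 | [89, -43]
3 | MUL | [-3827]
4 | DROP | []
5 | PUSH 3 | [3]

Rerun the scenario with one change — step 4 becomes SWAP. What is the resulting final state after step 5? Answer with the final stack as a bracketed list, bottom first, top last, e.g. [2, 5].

[-3827, 3]

(re-executing from step 4 with the substitution; state before step 4: [-3827])
4 | SWAP | [-3827]
5 | PUSH 3 | [-3827, 3]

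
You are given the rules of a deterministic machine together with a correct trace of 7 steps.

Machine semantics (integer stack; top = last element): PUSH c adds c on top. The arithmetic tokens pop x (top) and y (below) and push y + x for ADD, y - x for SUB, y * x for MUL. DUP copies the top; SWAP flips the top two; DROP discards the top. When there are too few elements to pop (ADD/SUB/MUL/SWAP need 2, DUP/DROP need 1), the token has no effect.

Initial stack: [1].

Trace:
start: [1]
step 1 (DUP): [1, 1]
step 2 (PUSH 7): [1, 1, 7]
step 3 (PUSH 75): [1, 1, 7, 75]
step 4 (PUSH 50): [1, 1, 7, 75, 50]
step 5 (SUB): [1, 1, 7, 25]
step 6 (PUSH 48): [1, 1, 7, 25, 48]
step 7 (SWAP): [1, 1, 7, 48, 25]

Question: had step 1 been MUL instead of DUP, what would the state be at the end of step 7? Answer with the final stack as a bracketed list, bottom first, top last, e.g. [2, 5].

(re-executing from step 1 with the substitution; state before step 1: [1])
step 1 (MUL): [1]
step 2 (PUSH 7): [1, 7]
step 3 (PUSH 75): [1, 7, 75]
step 4 (PUSH 50): [1, 7, 75, 50]
step 5 (SUB): [1, 7, 25]
step 6 (PUSH 48): [1, 7, 25, 48]
step 7 (SWAP): [1, 7, 48, 25]

[1, 7, 48, 25]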